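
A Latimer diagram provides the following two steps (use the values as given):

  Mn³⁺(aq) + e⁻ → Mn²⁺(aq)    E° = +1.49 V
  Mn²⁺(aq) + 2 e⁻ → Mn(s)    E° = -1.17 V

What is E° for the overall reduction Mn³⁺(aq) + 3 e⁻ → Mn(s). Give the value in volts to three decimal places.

Standard free energies of sequential steps add: ΔG°₃ = ΔG°₁ + ΔG°₂, so n₃E°₃ = n₁E°₁ + n₂E°₂.
E°₃ = (1×+1.49 + 2×-1.17) / 3 = (-0.850) / 3 = -0.283 V.

-0.283 V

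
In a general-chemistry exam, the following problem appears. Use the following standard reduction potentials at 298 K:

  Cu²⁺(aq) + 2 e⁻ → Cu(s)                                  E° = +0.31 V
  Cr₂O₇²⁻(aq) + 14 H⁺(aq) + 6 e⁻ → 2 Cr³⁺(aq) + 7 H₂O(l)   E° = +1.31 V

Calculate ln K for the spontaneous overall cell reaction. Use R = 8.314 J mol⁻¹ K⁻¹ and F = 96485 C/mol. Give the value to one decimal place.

Cathode: Cr₂O₇²⁻/Cr³⁺; anode: Cu²⁺/Cu. E°cell = (+1.31) − (+0.31) = +1.00 V, with n = 6.
ΔG° = −nFE° = −RT ln K, so ln K = nFE°/(RT) = (6)(96485)(+1.00) / ((8.314)(298)) = 233.660.

233.7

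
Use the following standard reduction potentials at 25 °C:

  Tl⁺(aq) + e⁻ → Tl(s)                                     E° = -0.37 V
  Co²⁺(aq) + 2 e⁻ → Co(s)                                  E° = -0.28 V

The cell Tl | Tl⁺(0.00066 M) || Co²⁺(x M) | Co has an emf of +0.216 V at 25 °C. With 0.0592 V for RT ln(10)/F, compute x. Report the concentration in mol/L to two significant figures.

0.0079 M

Co²⁺/Co is the cathode, Tl⁺/Tl the anode: E°cell = +0.09 V, n = 2.
Overall reaction: Co²⁺(aq) + 2 Tl(s) → Co(s) + 2 Tl⁺(aq); Q = [Tl⁺]^2/[Co²⁺]^1.
From E = E° − (0.0592/n) log Q: log Q = (E° − E)·n/0.0592 = (+0.09 − (+0.216))·2/0.0592 = -4.2568.
So 1·log[Co²⁺] = 2·log(0.00066) − log Q = -6.3609 − (-4.2568) = -2.1041; [Co²⁺] = 10^(-2.1041) ≈ 0.0079 M.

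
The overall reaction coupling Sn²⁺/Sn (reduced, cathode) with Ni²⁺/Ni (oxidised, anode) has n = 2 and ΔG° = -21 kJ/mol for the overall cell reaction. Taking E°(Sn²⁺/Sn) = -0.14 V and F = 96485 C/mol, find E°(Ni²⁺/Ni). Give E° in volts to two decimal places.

-0.25 V

E°cell = −ΔG°/(nF) = −(-21×10³)/((2)(96485)) = +0.109 V.
Since Sn²⁺/Sn is the cathode and Ni²⁺/Ni the anode, E°cell = E°(Sn²⁺/Sn) − E°(Ni²⁺/Ni).
So E°(Ni²⁺/Ni) = E°(Sn²⁺/Sn) − E°cell = (-0.14) − (+0.109) = -0.25 V.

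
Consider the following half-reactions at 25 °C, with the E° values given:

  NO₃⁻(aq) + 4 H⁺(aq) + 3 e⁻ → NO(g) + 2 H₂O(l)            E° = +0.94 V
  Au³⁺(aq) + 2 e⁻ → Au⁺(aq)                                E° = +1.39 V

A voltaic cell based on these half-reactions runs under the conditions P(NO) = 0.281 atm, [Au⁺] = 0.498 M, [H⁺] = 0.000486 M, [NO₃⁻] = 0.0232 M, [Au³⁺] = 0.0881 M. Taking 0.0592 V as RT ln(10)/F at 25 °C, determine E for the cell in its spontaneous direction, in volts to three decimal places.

Au³⁺/Au⁺ is the cathode (higher E°), NO₃⁻/NO the anode: E°cell = +1.39 − (+0.94) = +0.45 V, n = 6.
Overall: 3 Au³⁺(aq) + 2 NO(g) + 4 H₂O(l) → 3 Au⁺(aq) + 2 NO₃⁻(aq) + 8 H⁺(aq)
Q = [Au⁺]^3·[NO₃⁻]^2·[H⁺]^8 / ([Au³⁺]^3·P(NO)^2); log Q = -26.417.
E = E° − (0.0592/n) log Q = +0.45 − (0.0592/6)(-26.417) = +0.711 V.

+0.711 V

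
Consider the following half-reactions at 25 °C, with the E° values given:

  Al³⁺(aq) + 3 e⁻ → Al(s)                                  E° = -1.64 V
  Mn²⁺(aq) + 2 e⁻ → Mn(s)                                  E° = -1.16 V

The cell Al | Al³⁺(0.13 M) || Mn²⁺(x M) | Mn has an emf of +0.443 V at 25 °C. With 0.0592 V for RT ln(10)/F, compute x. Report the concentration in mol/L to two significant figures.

Mn²⁺/Mn is the cathode, Al³⁺/Al the anode: E°cell = +0.48 V, n = 6.
Overall reaction: 3 Mn²⁺(aq) + 2 Al(s) → 3 Mn(s) + 2 Al³⁺(aq); Q = [Al³⁺]^2/[Mn²⁺]^3.
From E = E° − (0.0592/n) log Q: log Q = (E° − E)·n/0.0592 = (+0.48 − (+0.443))·6/0.0592 = 3.7500.
So 3·log[Mn²⁺] = 2·log(0.13) − log Q = -1.7721 − (3.7500) = -5.5221; log[Mn²⁺] = -5.5221 / 3 = -1.8407; [Mn²⁺] = 10^(-1.8407) ≈ 0.014 M.

0.014 M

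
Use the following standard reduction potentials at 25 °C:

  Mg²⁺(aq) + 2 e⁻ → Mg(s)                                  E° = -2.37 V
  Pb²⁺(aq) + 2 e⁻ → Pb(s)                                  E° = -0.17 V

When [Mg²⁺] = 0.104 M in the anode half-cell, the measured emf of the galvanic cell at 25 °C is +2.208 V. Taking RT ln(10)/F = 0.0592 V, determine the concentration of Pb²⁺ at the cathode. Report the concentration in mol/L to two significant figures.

Pb²⁺/Pb is the cathode, Mg²⁺/Mg the anode: E°cell = +2.20 V, n = 2.
Overall reaction: Pb²⁺(aq) + Mg(s) → Pb(s) + Mg²⁺(aq); Q = [Mg²⁺]^1/[Pb²⁺]^1.
From E = E° − (0.0592/n) log Q: log Q = (E° − E)·n/0.0592 = (+2.20 − (+2.208))·2/0.0592 = -0.2703.
So 1·log[Pb²⁺] = 1·log(0.104) − log Q = -0.9830 − (-0.2703) = -0.7127; [Pb²⁺] = 10^(-0.7127) ≈ 0.19 M.

0.19 M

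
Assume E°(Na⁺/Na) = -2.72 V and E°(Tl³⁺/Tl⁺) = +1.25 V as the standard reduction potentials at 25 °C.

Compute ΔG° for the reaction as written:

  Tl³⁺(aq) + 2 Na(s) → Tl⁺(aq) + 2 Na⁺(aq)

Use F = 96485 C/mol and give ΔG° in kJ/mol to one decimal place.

As written, Tl³⁺/Tl⁺ is reduced (cathode) and Na⁺/Na is oxidised (anode), so E°cell = (+1.25) − (-2.72) = +3.97 V.
Balancing electrons gives n = 2.
ΔG° = −nFE° = −(2)(96485)(+3.97) = -766,091 J = -766.1 kJ/mol.

-766.1 kJ/mol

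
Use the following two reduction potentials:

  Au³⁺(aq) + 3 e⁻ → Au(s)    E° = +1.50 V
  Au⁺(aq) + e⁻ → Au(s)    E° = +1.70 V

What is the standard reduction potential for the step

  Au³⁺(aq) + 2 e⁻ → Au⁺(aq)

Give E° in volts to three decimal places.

+1.400 V

Sequential free energies add, so n₃E°₃ = n₁E°₁ + n₂E°₂.
With n₃ = 3, and the known step contributing 1×(+1.70) V, the unknown satisfies 2·E° = 3×(+1.50) − 1×(+1.70) = +2.800.
E° = +2.800 / 2 = +1.400 V.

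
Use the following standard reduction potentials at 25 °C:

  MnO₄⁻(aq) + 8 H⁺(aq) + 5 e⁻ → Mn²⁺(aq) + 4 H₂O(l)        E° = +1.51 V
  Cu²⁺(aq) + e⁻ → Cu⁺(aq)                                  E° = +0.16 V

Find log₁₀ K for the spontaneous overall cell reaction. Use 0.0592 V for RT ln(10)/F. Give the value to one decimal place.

114.0

Cathode: MnO₄⁻/Mn²⁺; anode: Cu²⁺/Cu⁺. E°cell = +1.35 V, n = 5.
log K = nE°cell / 0.0592 = (5)(+1.35) / 0.0592 = 114.0.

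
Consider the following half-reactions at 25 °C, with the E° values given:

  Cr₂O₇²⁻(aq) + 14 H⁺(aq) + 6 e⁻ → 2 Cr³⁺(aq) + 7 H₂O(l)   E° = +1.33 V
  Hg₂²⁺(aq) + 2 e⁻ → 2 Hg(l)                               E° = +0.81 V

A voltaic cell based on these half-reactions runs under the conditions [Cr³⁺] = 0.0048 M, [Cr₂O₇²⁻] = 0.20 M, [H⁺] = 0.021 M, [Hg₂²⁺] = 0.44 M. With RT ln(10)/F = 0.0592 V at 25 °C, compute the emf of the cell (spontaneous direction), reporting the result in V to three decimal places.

+0.338 V

Cr₂O₇²⁻/Cr³⁺ is the cathode (higher E°), Hg₂²⁺/Hg the anode: E°cell = +1.33 − (+0.81) = +0.52 V, n = 6.
Overall: Cr₂O₇²⁻(aq) + 14 H⁺(aq) + 6 Hg(l) → 2 Cr³⁺(aq) + 7 H₂O(l) + 3 Hg₂²⁺(aq)
Q = [Cr³⁺]^2·[Hg₂²⁺]^3 / ([Cr₂O₇²⁻]·[H⁺]^14); log Q = 18.481.
E = E° − (0.0592/n) log Q = +0.52 − (0.0592/6)(18.481) = +0.338 V.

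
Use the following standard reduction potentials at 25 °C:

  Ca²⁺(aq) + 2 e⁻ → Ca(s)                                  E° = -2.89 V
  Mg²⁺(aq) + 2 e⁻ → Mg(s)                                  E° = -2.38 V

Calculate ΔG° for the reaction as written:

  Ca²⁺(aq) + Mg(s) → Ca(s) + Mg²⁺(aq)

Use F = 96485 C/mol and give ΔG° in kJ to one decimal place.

+98.4 kJ

As written, Ca²⁺/Ca is reduced (cathode) and Mg²⁺/Mg is oxidised (anode), so E°cell = (-2.89) − (-2.38) = -0.51 V.
Balancing electrons gives n = 2.
ΔG° = −nFE° = −(2)(96485)(-0.51) = 98,415 J = +98.4 kJ.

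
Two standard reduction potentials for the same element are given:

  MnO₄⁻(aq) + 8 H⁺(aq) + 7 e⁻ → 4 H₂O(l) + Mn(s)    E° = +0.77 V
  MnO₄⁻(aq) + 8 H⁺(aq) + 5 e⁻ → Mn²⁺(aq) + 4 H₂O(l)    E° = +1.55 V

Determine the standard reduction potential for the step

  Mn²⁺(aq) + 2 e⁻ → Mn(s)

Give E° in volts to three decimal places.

Sequential free energies add, so n₃E°₃ = n₁E°₁ + n₂E°₂.
With n₃ = 7, and the known step contributing 5×(+1.55) V, the unknown satisfies 2·E° = 7×(+0.77) − 5×(+1.55) = -2.360.
E° = -2.360 / 2 = -1.180 V.

-1.180 V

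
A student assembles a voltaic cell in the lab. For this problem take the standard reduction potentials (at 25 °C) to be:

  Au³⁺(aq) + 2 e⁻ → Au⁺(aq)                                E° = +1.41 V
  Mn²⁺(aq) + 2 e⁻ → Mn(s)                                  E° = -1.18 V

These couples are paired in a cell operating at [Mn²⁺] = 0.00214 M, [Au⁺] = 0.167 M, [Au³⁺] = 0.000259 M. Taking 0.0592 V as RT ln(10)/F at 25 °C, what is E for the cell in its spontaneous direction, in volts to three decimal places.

+2.586 V

Au³⁺/Au⁺ is the cathode (higher E°), Mn²⁺/Mn the anode: E°cell = +1.41 − (-1.18) = +2.59 V, n = 2.
Overall: Au³⁺(aq) + Mn(s) → Au⁺(aq) + Mn²⁺(aq)
Q = [Au⁺]·[Mn²⁺] / ([Au³⁺]); log Q = 0.140.
E = E° − (0.0592/n) log Q = +2.59 − (0.0592/2)(0.140) = +2.586 V.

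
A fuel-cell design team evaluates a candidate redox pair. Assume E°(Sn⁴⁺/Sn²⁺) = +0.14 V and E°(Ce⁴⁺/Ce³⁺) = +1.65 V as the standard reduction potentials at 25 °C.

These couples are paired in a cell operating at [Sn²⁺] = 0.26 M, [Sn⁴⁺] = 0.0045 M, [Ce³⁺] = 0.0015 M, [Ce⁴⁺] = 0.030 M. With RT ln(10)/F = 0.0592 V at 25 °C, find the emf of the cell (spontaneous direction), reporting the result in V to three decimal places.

Ce⁴⁺/Ce³⁺ is the cathode (higher E°), Sn⁴⁺/Sn²⁺ the anode: E°cell = +1.65 − (+0.14) = +1.51 V, n = 2.
Overall: 2 Ce⁴⁺(aq) + Sn²⁺(aq) → 2 Ce³⁺(aq) + Sn⁴⁺(aq)
Q = [Ce³⁺]^2·[Sn⁴⁺] / ([Ce⁴⁺]^2·[Sn²⁺]); log Q = -4.364.
E = E° − (0.0592/n) log Q = +1.51 − (0.0592/2)(-4.364) = +1.639 V.

+1.639 V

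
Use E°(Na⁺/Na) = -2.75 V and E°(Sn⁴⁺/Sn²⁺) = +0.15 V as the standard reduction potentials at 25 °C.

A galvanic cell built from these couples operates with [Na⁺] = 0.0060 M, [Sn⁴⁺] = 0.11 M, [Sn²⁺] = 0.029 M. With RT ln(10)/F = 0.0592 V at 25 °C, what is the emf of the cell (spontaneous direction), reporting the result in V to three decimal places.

+3.049 V

Sn⁴⁺/Sn²⁺ is the cathode (higher E°), Na⁺/Na the anode: E°cell = +0.15 − (-2.75) = +2.90 V, n = 2.
Overall: Sn⁴⁺(aq) + 2 Na(s) → Sn²⁺(aq) + 2 Na⁺(aq)
Q = [Sn²⁺]·[Na⁺]^2 / ([Sn⁴⁺]); log Q = -5.023.
E = E° − (0.0592/n) log Q = +2.90 − (0.0592/2)(-5.023) = +3.049 V.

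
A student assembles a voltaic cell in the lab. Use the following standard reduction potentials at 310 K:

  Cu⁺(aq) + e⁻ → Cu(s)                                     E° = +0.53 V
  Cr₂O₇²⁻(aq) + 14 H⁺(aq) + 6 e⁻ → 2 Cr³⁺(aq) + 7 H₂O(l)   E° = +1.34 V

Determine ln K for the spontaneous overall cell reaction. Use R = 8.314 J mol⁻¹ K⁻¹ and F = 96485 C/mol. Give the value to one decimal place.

181.9

Cathode: Cr₂O₇²⁻/Cr³⁺; anode: Cu⁺/Cu. E°cell = (+1.34) − (+0.53) = +0.81 V, with n = 6.
ΔG° = −nFE° = −RT ln K, so ln K = nFE°/(RT) = (6)(96485)(+0.81) / ((8.314)(310)) = 181.938.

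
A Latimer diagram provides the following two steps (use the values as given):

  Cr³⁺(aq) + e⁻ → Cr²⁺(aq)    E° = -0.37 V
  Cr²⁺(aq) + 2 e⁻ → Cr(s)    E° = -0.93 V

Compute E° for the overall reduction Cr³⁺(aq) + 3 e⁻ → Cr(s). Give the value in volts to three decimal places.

-0.743 V

Adding the free-energy changes (−nFE°) of the two steps gives −n₃FE°₃ = −n₁FE°₁ − n₂FE°₂.
E°₃ = (1×-0.37 + 2×-0.93) / 3 = (-2.230) / 3 = -0.743 V.
Simply averaging or adding the two E° values would be wrong; the electron-weighted sum is required.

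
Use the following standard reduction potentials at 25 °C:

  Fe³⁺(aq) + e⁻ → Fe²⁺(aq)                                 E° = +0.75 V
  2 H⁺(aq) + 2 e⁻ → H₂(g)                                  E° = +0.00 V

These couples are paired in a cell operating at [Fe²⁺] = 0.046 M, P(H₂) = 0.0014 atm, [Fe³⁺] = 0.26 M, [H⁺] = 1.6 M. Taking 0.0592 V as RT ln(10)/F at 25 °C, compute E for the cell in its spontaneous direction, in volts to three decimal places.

Fe³⁺/Fe²⁺ is the cathode (higher E°), H⁺/H₂ the anode: E°cell = +0.75 − (+0.00) = +0.75 V, n = 2.
Overall: 2 Fe³⁺(aq) + H₂(g) → 2 Fe²⁺(aq) + 2 H⁺(aq)
Q = [Fe²⁺]^2·[H⁺]^2 / ([Fe³⁺]^2·P(H₂)); log Q = 1.758.
E = E° − (0.0592/n) log Q = +0.75 − (0.0592/2)(1.758) = +0.698 V.

+0.698 V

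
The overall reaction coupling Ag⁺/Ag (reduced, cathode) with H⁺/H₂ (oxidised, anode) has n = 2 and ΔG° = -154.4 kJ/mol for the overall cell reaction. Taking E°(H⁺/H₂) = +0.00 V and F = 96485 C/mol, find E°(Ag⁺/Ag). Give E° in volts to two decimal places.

+0.80 V

E°cell = −ΔG°/(nF) = −(-154.4×10³)/((2)(96485)) = +0.800 V.
Since Ag⁺/Ag is the cathode and H⁺/H₂ the anode, E°cell = E°(Ag⁺/Ag) − E°(H⁺/H₂).
So E°(Ag⁺/Ag) = E°cell + E°(H⁺/H₂) = +0.800 + (+0.00) = +0.80 V.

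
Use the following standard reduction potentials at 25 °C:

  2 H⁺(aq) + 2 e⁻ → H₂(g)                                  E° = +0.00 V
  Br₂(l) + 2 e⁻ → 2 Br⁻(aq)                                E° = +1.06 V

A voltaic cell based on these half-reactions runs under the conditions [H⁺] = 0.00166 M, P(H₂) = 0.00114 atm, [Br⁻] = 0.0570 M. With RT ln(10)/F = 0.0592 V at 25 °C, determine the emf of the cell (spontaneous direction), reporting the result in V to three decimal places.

+1.211 V

Br₂/Br⁻ is the cathode (higher E°), H⁺/H₂ the anode: E°cell = +1.06 − (+0.00) = +1.06 V, n = 2.
Overall: Br₂(l) + H₂(g) → 2 Br⁻(aq) + 2 H⁺(aq)
Q = [Br⁻]^2·[H⁺]^2 / (P(H₂)); log Q = -5.105.
E = E° − (0.0592/n) log Q = +1.06 − (0.0592/2)(-5.105) = +1.211 V.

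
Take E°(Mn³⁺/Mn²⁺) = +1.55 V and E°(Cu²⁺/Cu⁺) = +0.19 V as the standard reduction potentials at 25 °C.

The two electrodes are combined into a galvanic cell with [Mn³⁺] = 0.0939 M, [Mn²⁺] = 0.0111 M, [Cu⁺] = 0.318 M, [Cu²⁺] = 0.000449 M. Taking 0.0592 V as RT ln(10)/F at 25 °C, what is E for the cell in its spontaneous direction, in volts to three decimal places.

+1.584 V

Mn³⁺/Mn²⁺ is the cathode (higher E°), Cu²⁺/Cu⁺ the anode: E°cell = +1.55 − (+0.19) = +1.36 V, n = 1.
Overall: Mn³⁺(aq) + Cu⁺(aq) → Mn²⁺(aq) + Cu²⁺(aq)
Q = [Mn²⁺]·[Cu²⁺] / ([Mn³⁺]·[Cu⁺]); log Q = -3.778.
E = E° − (0.0592/n) log Q = +1.36 − (0.0592/1)(-3.778) = +1.584 V.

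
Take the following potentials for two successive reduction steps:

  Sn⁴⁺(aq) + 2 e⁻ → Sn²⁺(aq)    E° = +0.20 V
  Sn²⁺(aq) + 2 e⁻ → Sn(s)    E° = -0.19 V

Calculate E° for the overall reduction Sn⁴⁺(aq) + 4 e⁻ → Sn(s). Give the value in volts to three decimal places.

Since ΔG° = −nFE° is additive over sequential reductions, n₃E°₃ = n₁E°₁ + n₂E°₂.
E°₃ = (2×+0.20 + 2×-0.19) / 4 = (+0.020) / 4 = +0.005 V.

+0.005 V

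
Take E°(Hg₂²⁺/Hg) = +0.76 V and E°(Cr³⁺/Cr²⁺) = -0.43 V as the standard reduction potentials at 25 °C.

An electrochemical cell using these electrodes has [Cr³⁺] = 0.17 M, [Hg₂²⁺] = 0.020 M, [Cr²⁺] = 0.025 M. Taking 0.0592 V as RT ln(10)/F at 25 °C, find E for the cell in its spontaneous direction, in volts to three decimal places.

Hg₂²⁺/Hg is the cathode (higher E°), Cr³⁺/Cr²⁺ the anode: E°cell = +0.76 − (-0.43) = +1.19 V, n = 2.
Overall: Hg₂²⁺(aq) + 2 Cr²⁺(aq) → 2 Hg(l) + 2 Cr³⁺(aq)
Q = [Cr³⁺]^2 / ([Hg₂²⁺]·[Cr²⁺]^2); log Q = 3.364.
E = E° − (0.0592/n) log Q = +1.19 − (0.0592/2)(3.364) = +1.090 V.

+1.090 V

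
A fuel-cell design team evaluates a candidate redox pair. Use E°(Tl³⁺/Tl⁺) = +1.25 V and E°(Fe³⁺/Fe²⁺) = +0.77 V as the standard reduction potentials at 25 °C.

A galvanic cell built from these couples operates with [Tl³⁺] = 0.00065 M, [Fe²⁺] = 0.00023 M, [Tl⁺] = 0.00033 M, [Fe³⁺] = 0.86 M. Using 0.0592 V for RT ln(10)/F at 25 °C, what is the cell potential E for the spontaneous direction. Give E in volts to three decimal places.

Tl³⁺/Tl⁺ is the cathode (higher E°), Fe³⁺/Fe²⁺ the anode: E°cell = +1.25 − (+0.77) = +0.48 V, n = 2.
Overall: Tl³⁺(aq) + 2 Fe²⁺(aq) → Tl⁺(aq) + 2 Fe³⁺(aq)
Q = [Tl⁺]·[Fe³⁺]^2 / ([Tl³⁺]·[Fe²⁺]^2); log Q = 6.851.
E = E° − (0.0592/n) log Q = +0.48 − (0.0592/2)(6.851) = +0.277 V.

+0.277 V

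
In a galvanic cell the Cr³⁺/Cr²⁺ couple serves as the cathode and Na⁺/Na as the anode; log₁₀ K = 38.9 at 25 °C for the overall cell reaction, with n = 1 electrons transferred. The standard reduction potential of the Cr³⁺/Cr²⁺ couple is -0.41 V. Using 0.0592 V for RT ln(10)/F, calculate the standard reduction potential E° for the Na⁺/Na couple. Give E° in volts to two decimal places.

E°cell = (0.0592/n)·log K = (0.0592/1)(38.9) = +2.303 V.
Since Cr³⁺/Cr²⁺ is the cathode and Na⁺/Na the anode, E°cell = E°(Cr³⁺/Cr²⁺) − E°(Na⁺/Na).
So E°(Na⁺/Na) = E°(Cr³⁺/Cr²⁺) − E°cell = (-0.41) − (+2.303) = -2.71 V.

-2.71 V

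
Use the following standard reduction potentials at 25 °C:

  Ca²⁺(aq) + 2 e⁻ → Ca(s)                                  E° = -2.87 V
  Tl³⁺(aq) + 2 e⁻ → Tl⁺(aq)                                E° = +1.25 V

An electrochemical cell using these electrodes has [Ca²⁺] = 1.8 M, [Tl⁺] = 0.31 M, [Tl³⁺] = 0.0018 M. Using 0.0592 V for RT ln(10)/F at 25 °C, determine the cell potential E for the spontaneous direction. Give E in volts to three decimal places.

Tl³⁺/Tl⁺ is the cathode (higher E°), Ca²⁺/Ca the anode: E°cell = +1.25 − (-2.87) = +4.12 V, n = 2.
Overall: Tl³⁺(aq) + Ca(s) → Tl⁺(aq) + Ca²⁺(aq)
Q = [Tl⁺]·[Ca²⁺] / ([Tl³⁺]); log Q = 2.491.
E = E° − (0.0592/n) log Q = +4.12 − (0.0592/2)(2.491) = +4.046 V.

+4.046 V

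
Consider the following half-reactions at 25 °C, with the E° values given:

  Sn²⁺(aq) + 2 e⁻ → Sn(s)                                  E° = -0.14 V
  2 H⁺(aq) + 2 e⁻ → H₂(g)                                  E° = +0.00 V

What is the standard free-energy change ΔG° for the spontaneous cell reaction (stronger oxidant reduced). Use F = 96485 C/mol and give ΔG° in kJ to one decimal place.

-27.0 kJ

H⁺/H₂ (E° = +0.00 V) is the cathode; Sn²⁺/Sn (E° = -0.14 V) is the anode, so E°cell = +0.14 V.
Balancing electrons gives n = 2 (lcm of 2 and 2).
ΔG° = −nFE° = −(2)(96485)(+0.14) = -27,016 J = -27.0 kJ.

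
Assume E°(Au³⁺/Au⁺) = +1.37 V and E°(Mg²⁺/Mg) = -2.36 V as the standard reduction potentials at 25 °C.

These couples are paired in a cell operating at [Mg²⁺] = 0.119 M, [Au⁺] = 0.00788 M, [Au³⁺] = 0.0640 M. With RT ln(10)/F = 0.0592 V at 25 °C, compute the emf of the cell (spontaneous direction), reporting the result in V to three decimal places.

Au³⁺/Au⁺ is the cathode (higher E°), Mg²⁺/Mg the anode: E°cell = +1.37 − (-2.36) = +3.73 V, n = 2.
Overall: Au³⁺(aq) + Mg(s) → Au⁺(aq) + Mg²⁺(aq)
Q = [Au⁺]·[Mg²⁺] / ([Au³⁺]); log Q = -1.834.
E = E° − (0.0592/n) log Q = +3.73 − (0.0592/2)(-1.834) = +3.784 V.

+3.784 V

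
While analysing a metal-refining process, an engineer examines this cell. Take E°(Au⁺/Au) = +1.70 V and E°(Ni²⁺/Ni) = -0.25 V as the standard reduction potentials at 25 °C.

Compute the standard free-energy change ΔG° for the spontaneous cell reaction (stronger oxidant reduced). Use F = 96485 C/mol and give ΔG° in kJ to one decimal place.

Au⁺/Au (E° = +1.70 V) is the cathode; Ni²⁺/Ni (E° = -0.25 V) is the anode, so E°cell = +1.95 V.
Balancing electrons gives n = 2 (lcm of 1 and 2).
ΔG° = −nFE° = −(2)(96485)(+1.95) = -376,292 J = -376.3 kJ.

-376.3 kJ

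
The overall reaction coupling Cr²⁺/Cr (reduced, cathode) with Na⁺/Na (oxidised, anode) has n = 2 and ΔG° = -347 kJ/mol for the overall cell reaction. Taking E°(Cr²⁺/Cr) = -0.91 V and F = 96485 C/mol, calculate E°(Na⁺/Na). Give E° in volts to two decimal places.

E°cell = −ΔG°/(nF) = −(-347×10³)/((2)(96485)) = +1.798 V.
Since Cr²⁺/Cr is the cathode and Na⁺/Na the anode, E°cell = E°(Cr²⁺/Cr) − E°(Na⁺/Na).
So E°(Na⁺/Na) = E°(Cr²⁺/Cr) − E°cell = (-0.91) − (+1.798) = -2.71 V.

-2.71 V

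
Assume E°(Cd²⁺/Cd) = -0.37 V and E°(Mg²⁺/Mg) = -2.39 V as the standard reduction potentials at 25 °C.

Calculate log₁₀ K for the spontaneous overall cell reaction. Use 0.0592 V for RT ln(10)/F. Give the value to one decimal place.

68.2

Cathode: Cd²⁺/Cd; anode: Mg²⁺/Mg. E°cell = +2.02 V, n = 2.
log K = nE°cell / 0.0592 = (2)(+2.02) / 0.0592 = 68.2.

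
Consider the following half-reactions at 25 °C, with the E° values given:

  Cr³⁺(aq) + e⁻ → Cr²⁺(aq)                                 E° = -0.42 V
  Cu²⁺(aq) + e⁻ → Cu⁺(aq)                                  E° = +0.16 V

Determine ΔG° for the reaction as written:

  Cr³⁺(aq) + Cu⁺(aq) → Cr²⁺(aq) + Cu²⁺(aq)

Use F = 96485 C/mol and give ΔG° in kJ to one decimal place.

As written, Cr³⁺/Cr²⁺ is reduced (cathode) and Cu²⁺/Cu⁺ is oxidised (anode), so E°cell = (-0.42) − (+0.16) = -0.58 V.
Balancing electrons gives n = 1.
ΔG° = −nFE° = −(1)(96485)(-0.58) = 55,961 J = +56.0 kJ.

+56.0 kJ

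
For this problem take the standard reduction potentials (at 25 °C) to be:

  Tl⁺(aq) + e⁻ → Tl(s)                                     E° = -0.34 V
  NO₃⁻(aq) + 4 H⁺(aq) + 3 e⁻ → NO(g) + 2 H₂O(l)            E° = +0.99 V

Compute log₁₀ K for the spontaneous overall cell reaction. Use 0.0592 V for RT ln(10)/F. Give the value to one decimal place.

67.4

Cathode: NO₃⁻/NO; anode: Tl⁺/Tl. E°cell = +1.33 V, n = 3.
log K = nE°cell / 0.0592 = (3)(+1.33) / 0.0592 = 67.4.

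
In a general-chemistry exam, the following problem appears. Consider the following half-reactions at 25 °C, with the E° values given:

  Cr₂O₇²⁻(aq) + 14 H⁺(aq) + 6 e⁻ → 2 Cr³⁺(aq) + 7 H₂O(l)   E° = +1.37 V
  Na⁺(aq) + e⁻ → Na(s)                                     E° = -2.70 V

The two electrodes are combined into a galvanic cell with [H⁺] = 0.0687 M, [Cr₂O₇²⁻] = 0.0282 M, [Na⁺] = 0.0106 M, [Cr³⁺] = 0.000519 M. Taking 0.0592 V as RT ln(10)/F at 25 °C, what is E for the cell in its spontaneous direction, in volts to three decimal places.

Cr₂O₇²⁻/Cr³⁺ is the cathode (higher E°), Na⁺/Na the anode: E°cell = +1.37 − (-2.70) = +4.07 V, n = 6.
Overall: Cr₂O₇²⁻(aq) + 14 H⁺(aq) + 6 Na(s) → 2 Cr³⁺(aq) + 7 H₂O(l) + 6 Na⁺(aq)
Q = [Cr³⁺]^2·[Na⁺]^6 / ([Cr₂O₇²⁻]·[H⁺]^14); log Q = -0.585.
E = E° − (0.0592/n) log Q = +4.07 − (0.0592/6)(-0.585) = +4.076 V.

+4.076 V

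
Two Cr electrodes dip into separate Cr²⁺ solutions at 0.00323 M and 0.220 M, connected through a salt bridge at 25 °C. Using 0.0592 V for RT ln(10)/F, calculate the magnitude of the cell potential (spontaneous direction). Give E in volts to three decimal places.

+0.054 V

For a concentration cell E°cell = 0. The 0.220 M side is the cathode (reduction is favoured where [Cr²⁺] is higher).
With n = 2, E = −(0.0592/2) log([Cr²⁺]ₐₙ/[Cr²⁺]꜀ₐₜ) = −(0.0592/2) log(0.00323/0.22) = −(0.0592/2)(-1.833) = +0.054 V.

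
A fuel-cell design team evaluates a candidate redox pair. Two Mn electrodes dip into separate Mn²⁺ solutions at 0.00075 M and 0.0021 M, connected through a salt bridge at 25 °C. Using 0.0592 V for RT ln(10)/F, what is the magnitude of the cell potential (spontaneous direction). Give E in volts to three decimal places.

For a concentration cell E°cell = 0. The 0.0021 M side is the cathode (reduction is favoured where [Mn²⁺] is higher).
With n = 2, E = −(0.0592/2) log([Mn²⁺]ₐₙ/[Mn²⁺]꜀ₐₜ) = −(0.0592/2) log(0.00075/0.0021) = −(0.0592/2)(-0.447) = +0.013 V.

+0.013 V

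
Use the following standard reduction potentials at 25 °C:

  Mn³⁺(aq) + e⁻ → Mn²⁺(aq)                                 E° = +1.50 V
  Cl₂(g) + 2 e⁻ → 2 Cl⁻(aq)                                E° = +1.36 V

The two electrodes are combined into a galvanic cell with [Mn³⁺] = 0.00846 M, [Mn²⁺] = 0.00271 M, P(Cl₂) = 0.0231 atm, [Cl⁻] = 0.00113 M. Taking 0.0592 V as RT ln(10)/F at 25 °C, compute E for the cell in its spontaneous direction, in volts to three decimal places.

+0.043 V

Mn³⁺/Mn²⁺ is the cathode (higher E°), Cl₂/Cl⁻ the anode: E°cell = +1.50 − (+1.36) = +0.14 V, n = 2.
Overall: 2 Mn³⁺(aq) + 2 Cl⁻(aq) → 2 Mn²⁺(aq) + Cl₂(g)
Q = [Mn²⁺]^2·P(Cl₂) / ([Mn³⁺]^2·[Cl⁻]^2); log Q = 3.269.
E = E° − (0.0592/n) log Q = +0.14 − (0.0592/2)(3.269) = +0.043 V.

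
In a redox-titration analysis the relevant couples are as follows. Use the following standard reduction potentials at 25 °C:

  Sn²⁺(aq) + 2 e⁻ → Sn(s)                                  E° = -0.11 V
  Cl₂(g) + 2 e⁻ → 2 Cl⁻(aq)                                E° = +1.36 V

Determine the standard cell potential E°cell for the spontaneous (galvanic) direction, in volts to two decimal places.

+1.47 V

The Cl₂/Cl⁻ couple has the higher reduction potential, so it is the cathode; Sn²⁺/Sn is oxidised at the anode.
E°cell = E°(cathode) − E°(anode) = (+1.36) − (-0.11) = +1.47 V.
Since E°cell > 0, the reaction is spontaneous under standard conditions.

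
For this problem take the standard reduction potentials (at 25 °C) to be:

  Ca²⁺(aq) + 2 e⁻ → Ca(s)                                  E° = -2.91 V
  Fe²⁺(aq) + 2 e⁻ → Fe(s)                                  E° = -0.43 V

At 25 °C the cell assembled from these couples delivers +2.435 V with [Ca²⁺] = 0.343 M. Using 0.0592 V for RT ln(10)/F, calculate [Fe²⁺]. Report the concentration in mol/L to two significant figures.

Fe²⁺/Fe is the cathode, Ca²⁺/Ca the anode: E°cell = +2.48 V, n = 2.
Overall reaction: Fe²⁺(aq) + Ca(s) → Fe(s) + Ca²⁺(aq); Q = [Ca²⁺]^1/[Fe²⁺]^1.
From E = E° − (0.0592/n) log Q: log Q = (E° − E)·n/0.0592 = (+2.48 − (+2.435))·2/0.0592 = 1.5203.
So 1·log[Fe²⁺] = 1·log(0.343) − log Q = -0.4647 − (1.5203) = -1.9850; [Fe²⁺] = 10^(-1.9850) ≈ 0.010 M.

0.010 M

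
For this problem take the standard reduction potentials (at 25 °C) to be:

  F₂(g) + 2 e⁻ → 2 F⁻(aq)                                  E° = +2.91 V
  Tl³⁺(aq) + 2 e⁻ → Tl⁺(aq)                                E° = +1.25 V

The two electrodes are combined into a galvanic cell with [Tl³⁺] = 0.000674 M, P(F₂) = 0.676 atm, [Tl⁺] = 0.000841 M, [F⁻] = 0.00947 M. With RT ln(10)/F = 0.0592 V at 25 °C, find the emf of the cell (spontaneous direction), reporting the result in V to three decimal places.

+1.778 V

F₂/F⁻ is the cathode (higher E°), Tl³⁺/Tl⁺ the anode: E°cell = +2.91 − (+1.25) = +1.66 V, n = 2.
Overall: F₂(g) + Tl⁺(aq) → 2 F⁻(aq) + Tl³⁺(aq)
Q = [F⁻]^2·[Tl³⁺] / (P(F₂)·[Tl⁺]); log Q = -3.973.
E = E° − (0.0592/n) log Q = +1.66 − (0.0592/2)(-3.973) = +1.778 V.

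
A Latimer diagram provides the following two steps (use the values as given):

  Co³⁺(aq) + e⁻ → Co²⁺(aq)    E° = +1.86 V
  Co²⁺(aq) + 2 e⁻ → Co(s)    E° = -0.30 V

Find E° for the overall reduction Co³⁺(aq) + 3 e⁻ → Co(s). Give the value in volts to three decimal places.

+0.420 V

Standard free energies of sequential steps add: ΔG°₃ = ΔG°₁ + ΔG°₂, so n₃E°₃ = n₁E°₁ + n₂E°₂.
E°₃ = (1×+1.86 + 2×-0.30) / 3 = (+1.260) / 3 = +0.420 V.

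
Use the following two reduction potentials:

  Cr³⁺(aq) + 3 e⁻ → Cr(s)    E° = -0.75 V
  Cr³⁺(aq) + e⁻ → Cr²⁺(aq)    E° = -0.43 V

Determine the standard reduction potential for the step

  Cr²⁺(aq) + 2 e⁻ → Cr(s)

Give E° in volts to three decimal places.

Sequential free energies add, so n₃E°₃ = n₁E°₁ + n₂E°₂.
With n₃ = 3, and the known step contributing 1×(-0.43) V, the unknown satisfies 2·E° = 3×(-0.75) − 1×(-0.43) = -1.820.
E° = -1.820 / 2 = -0.910 V.

-0.910 V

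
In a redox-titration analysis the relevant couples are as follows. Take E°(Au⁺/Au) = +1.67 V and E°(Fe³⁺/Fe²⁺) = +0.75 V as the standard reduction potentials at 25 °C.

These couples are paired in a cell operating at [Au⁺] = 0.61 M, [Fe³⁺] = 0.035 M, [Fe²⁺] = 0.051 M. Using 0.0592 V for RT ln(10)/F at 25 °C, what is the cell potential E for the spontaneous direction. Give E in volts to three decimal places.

Au⁺/Au is the cathode (higher E°), Fe³⁺/Fe²⁺ the anode: E°cell = +1.67 − (+0.75) = +0.92 V, n = 1.
Overall: Au⁺(aq) + Fe²⁺(aq) → Au(s) + Fe³⁺(aq)
Q = [Fe³⁺] / ([Au⁺]·[Fe²⁺]); log Q = 0.051.
E = E° − (0.0592/n) log Q = +0.92 − (0.0592/1)(0.051) = +0.917 V.

+0.917 V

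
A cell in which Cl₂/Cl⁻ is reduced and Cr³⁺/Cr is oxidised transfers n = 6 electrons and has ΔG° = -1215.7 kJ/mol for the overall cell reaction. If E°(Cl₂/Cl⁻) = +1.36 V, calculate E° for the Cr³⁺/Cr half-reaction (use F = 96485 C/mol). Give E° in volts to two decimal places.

-0.74 V

E°cell = −ΔG°/(nF) = −(-1215.7×10³)/((6)(96485)) = +2.100 V.
Since Cl₂/Cl⁻ is the cathode and Cr³⁺/Cr the anode, E°cell = E°(Cl₂/Cl⁻) − E°(Cr³⁺/Cr).
So E°(Cr³⁺/Cr) = E°(Cl₂/Cl⁻) − E°cell = (+1.36) − (+2.100) = -0.74 V.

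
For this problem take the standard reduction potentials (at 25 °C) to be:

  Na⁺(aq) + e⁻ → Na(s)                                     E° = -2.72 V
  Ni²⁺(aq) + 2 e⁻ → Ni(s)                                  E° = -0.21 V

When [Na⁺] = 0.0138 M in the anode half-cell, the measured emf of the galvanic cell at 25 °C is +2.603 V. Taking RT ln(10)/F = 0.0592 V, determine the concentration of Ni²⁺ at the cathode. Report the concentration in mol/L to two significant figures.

0.26 M

Ni²⁺/Ni is the cathode, Na⁺/Na the anode: E°cell = +2.51 V, n = 2.
Overall reaction: Ni²⁺(aq) + 2 Na(s) → Ni(s) + 2 Na⁺(aq); Q = [Na⁺]^2/[Ni²⁺]^1.
From E = E° − (0.0592/n) log Q: log Q = (E° − E)·n/0.0592 = (+2.51 − (+2.603))·2/0.0592 = -3.1419.
So 1·log[Ni²⁺] = 2·log(0.0138) − log Q = -3.7202 − (-3.1419) = -0.5783; [Ni²⁺] = 10^(-0.5783) ≈ 0.26 M.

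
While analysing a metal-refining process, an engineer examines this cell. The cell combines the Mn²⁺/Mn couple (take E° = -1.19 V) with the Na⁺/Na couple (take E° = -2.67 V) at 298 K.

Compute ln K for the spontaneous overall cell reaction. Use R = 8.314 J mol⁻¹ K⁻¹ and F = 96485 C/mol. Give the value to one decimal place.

115.3

Cathode: Mn²⁺/Mn; anode: Na⁺/Na. E°cell = (-1.19) − (-2.67) = +1.48 V, with n = 2.
ΔG° = −nFE° = −RT ln K, so ln K = nFE°/(RT) = (2)(96485)(+1.48) / ((8.314)(298)) = 115.272.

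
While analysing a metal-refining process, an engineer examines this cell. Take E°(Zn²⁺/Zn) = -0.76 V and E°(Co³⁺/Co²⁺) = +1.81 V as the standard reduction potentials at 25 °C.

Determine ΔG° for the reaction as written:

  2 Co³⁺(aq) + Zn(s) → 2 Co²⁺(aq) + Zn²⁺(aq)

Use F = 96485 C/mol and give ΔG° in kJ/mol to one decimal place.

-495.9 kJ/mol

As written, Co³⁺/Co²⁺ is reduced (cathode) and Zn²⁺/Zn is oxidised (anode), so E°cell = (+1.81) − (-0.76) = +2.57 V.
Balancing electrons gives n = 2.
ΔG° = −nFE° = −(2)(96485)(+2.57) = -495,933 J = -495.9 kJ/mol.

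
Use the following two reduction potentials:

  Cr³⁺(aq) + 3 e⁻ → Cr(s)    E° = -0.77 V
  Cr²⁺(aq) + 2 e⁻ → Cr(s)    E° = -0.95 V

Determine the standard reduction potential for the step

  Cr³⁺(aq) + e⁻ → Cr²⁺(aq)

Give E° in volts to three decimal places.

Sequential free energies add, so n₃E°₃ = n₁E°₁ + n₂E°₂.
With n₃ = 3, and the known step contributing 2×(-0.95) V, the unknown satisfies 1·E° = 3×(-0.77) − 2×(-0.95) = -0.410.
E° = -0.410 / 1 = -0.410 V.

-0.410 V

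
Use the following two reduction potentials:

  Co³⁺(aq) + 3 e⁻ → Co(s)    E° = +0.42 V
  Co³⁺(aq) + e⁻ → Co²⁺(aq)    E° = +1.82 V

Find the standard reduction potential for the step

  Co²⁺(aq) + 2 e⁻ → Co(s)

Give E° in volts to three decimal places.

Sequential free energies add, so n₃E°₃ = n₁E°₁ + n₂E°₂.
With n₃ = 3, and the known step contributing 1×(+1.82) V, the unknown satisfies 2·E° = 3×(+0.42) − 1×(+1.82) = -0.560.
E° = -0.560 / 2 = -0.280 V.

-0.280 V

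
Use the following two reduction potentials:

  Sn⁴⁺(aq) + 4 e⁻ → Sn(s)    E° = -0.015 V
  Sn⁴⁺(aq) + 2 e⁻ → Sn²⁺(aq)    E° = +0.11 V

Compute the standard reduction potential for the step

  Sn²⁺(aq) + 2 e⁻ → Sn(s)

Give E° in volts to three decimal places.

Sequential free energies add, so n₃E°₃ = n₁E°₁ + n₂E°₂.
With n₃ = 4, and the known step contributing 2×(+0.11) V, the unknown satisfies 2·E° = 4×(-0.015) − 2×(+0.11) = -0.280.
E° = -0.280 / 2 = -0.140 V.

-0.140 V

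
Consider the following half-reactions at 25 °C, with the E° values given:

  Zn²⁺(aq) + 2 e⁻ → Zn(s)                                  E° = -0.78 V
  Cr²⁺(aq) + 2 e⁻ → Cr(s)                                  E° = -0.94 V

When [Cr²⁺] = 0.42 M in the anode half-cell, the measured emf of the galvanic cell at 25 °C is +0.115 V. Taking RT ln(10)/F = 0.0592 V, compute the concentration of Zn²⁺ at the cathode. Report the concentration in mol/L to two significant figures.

Zn²⁺/Zn is the cathode, Cr²⁺/Cr the anode: E°cell = +0.16 V, n = 2.
Overall reaction: Zn²⁺(aq) + Cr(s) → Zn(s) + Cr²⁺(aq); Q = [Cr²⁺]^1/[Zn²⁺]^1.
From E = E° − (0.0592/n) log Q: log Q = (E° − E)·n/0.0592 = (+0.16 − (+0.115))·2/0.0592 = 1.5203.
So 1·log[Zn²⁺] = 1·log(0.42) − log Q = -0.3768 − (1.5203) = -1.8971; [Zn²⁺] = 10^(-1.8971) ≈ 0.013 M.

0.013 M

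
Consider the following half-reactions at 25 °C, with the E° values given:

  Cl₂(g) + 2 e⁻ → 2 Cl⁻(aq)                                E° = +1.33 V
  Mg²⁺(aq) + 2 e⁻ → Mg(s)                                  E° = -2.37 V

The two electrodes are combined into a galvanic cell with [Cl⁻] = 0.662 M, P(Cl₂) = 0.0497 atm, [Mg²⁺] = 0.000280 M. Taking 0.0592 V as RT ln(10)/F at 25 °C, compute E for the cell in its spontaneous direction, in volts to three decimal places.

Cl₂/Cl⁻ is the cathode (higher E°), Mg²⁺/Mg the anode: E°cell = +1.33 − (-2.37) = +3.70 V, n = 2.
Overall: Cl₂(g) + Mg(s) → 2 Cl⁻(aq) + Mg²⁺(aq)
Q = [Cl⁻]^2·[Mg²⁺] / (P(Cl₂)); log Q = -2.607.
E = E° − (0.0592/n) log Q = +3.70 − (0.0592/2)(-2.607) = +3.777 V.

+3.777 V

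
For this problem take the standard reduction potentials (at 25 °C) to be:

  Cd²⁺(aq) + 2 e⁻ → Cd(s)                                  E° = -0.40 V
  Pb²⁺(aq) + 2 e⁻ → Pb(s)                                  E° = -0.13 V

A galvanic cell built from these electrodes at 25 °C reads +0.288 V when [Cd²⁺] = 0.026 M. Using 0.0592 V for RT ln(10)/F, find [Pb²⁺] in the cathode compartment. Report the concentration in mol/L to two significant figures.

0.11 M

Pb²⁺/Pb is the cathode, Cd²⁺/Cd the anode: E°cell = +0.27 V, n = 2.
Overall reaction: Pb²⁺(aq) + Cd(s) → Pb(s) + Cd²⁺(aq); Q = [Cd²⁺]^1/[Pb²⁺]^1.
From E = E° − (0.0592/n) log Q: log Q = (E° − E)·n/0.0592 = (+0.27 − (+0.288))·2/0.0592 = -0.6081.
So 1·log[Pb²⁺] = 1·log(0.026) − log Q = -1.5850 − (-0.6081) = -0.9769; [Pb²⁺] = 10^(-0.9769) ≈ 0.11 M.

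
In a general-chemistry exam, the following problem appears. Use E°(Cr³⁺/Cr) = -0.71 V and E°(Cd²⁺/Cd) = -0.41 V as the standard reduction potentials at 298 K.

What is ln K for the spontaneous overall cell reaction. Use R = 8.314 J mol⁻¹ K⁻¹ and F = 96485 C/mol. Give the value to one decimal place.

Cathode: Cd²⁺/Cd; anode: Cr³⁺/Cr. E°cell = (-0.41) − (-0.71) = +0.30 V, with n = 6.
ΔG° = −nFE° = −RT ln K, so ln K = nFE°/(RT) = (6)(96485)(+0.30) / ((8.314)(298)) = 70.098.

70.1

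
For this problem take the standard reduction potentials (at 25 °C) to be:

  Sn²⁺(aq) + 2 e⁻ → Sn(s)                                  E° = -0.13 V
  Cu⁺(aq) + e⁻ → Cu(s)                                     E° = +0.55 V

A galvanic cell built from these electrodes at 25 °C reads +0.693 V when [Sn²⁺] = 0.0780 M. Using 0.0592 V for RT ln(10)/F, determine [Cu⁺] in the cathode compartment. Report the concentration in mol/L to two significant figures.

0.46 M

Cu⁺/Cu is the cathode, Sn²⁺/Sn the anode: E°cell = +0.68 V, n = 2.
Overall reaction: 2 Cu⁺(aq) + Sn(s) → 2 Cu(s) + Sn²⁺(aq); Q = [Sn²⁺]^1/[Cu⁺]^2.
From E = E° − (0.0592/n) log Q: log Q = (E° − E)·n/0.0592 = (+0.68 − (+0.693))·2/0.0592 = -0.4392.
So 2·log[Cu⁺] = 1·log(0.078) − log Q = -1.1079 − (-0.4392) = -0.6687; log[Cu⁺] = -0.6687 / 2 = -0.3343; [Cu⁺] = 10^(-0.3343) ≈ 0.46 M.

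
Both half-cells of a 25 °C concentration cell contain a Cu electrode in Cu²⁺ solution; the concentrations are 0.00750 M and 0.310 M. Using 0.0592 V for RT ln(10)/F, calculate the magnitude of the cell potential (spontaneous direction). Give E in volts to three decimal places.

For a concentration cell E°cell = 0. The 0.310 M side is the cathode (reduction is favoured where [Cu²⁺] is higher).
With n = 2, E = −(0.0592/2) log([Cu²⁺]ₐₙ/[Cu²⁺]꜀ₐₜ) = −(0.0592/2) log(0.0075/0.31) = −(0.0592/2)(-1.616) = +0.048 V.

+0.048 V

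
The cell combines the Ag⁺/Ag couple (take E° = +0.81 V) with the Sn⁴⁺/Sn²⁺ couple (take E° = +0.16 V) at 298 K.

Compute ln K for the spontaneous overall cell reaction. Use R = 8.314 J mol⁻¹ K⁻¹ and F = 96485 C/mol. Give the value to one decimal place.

Cathode: Ag⁺/Ag; anode: Sn⁴⁺/Sn²⁺. E°cell = (+0.81) − (+0.16) = +0.65 V, with n = 2.
ΔG° = −nFE° = −RT ln K, so ln K = nFE°/(RT) = (2)(96485)(+0.65) / ((8.314)(298)) = 50.626.

50.6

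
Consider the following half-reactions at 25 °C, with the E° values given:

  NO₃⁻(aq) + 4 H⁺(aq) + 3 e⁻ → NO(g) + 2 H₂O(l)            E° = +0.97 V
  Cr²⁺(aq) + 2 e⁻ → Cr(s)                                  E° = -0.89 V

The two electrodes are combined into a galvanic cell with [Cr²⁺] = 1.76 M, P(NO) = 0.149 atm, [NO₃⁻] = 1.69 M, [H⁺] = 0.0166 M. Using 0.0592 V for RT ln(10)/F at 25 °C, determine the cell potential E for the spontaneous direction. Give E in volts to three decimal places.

NO₃⁻/NO is the cathode (higher E°), Cr²⁺/Cr the anode: E°cell = +0.97 − (-0.89) = +1.86 V, n = 6.
Overall: 2 NO₃⁻(aq) + 8 H⁺(aq) + 3 Cr(s) → 2 NO(g) + 4 H₂O(l) + 3 Cr²⁺(aq)
Q = P(NO)^2·[Cr²⁺]^3 / ([NO₃⁻]^2·[H⁺]^8); log Q = 12.866.
E = E° − (0.0592/n) log Q = +1.86 − (0.0592/6)(12.866) = +1.733 V.

+1.733 V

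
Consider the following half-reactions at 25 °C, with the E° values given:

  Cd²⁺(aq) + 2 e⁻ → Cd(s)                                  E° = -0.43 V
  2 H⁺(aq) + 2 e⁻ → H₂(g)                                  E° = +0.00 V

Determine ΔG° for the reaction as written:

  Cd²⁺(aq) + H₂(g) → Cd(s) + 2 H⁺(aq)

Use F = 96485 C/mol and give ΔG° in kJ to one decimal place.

As written, Cd²⁺/Cd is reduced (cathode) and H⁺/H₂ is oxidised (anode), so E°cell = (-0.43) − (+0.00) = -0.43 V.
Balancing electrons gives n = 2.
ΔG° = −nFE° = −(2)(96485)(-0.43) = 82,977 J = +83.0 kJ.

+83.0 kJ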